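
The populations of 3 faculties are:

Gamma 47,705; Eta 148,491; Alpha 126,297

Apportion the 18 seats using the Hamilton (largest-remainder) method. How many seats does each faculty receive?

Gamma 3, Eta 8, Alpha 7

The standard divisor is 322493/18 ≈ 17916.278.
Standard quotas: Gamma 2.6627, Eta 8.2880, Alpha 7.0493.
Lower quotas: Gamma 2, Eta 8, Alpha 7 (sum 17, leaving 1 seat).
Remainders in descending order: Gamma 0.6627, Eta 0.2880, Alpha 0.0493.
The surplus seat goes to Gamma.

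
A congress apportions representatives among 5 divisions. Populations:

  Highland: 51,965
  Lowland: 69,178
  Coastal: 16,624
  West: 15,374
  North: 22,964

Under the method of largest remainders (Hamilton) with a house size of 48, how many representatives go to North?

6

The standard divisor is 176105/48 ≈ 3668.854.
Standard quotas: Highland 14.1638, Lowland 18.8555, Coastal 4.5311, West 4.1904, North 6.2592.
Lower quotas: Highland 14, Lowland 18, Coastal 4, West 4, North 6 (sum 46, leaving 2 seats).
Remainders in descending order: Lowland 0.8555, Coastal 0.5311, North 0.2592, West 0.1904, Highland 0.1638.
The surplus seats go to Lowland, Coastal.
North receives 6.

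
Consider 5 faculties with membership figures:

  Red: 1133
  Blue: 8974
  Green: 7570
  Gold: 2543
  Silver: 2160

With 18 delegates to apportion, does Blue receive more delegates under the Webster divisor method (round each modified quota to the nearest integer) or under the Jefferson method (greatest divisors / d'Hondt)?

Webster: Red 1, Blue 7, Green 6, Gold 2, Silver 2.
Jefferson: Red 1, Blue 8, Green 6, Gold 2, Silver 1.
Blue gets 7 under Webster and 8 under Jefferson.

Jefferson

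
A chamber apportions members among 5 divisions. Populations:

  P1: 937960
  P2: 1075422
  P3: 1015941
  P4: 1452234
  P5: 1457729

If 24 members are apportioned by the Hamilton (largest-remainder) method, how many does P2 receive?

4

The standard divisor is 5939286/24 ≈ 247470.25.
Standard quotas: P1 3.7902, P2 4.3457, P3 4.1053, P4 5.8683, P5 5.8905.
Lower quotas: P1 3, P2 4, P3 4, P4 5, P5 5 (sum 21, leaving 3 seats).
Remainders in descending order: P5 0.8905, P4 0.8683, P1 0.7902, P2 0.3457, P3 0.1053.
The surplus seats go to P5, P4, P1.
P2 receives 4.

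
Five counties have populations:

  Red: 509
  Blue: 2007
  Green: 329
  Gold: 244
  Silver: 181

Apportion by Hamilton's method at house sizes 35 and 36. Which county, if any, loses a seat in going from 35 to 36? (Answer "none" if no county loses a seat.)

none

At 35 seats: Red 5, Blue 21, Green 4, Gold 3, Silver 2.
At 36 seats: Red 5, Blue 22, Green 4, Gold 3, Silver 2.
No county's allocation decreased.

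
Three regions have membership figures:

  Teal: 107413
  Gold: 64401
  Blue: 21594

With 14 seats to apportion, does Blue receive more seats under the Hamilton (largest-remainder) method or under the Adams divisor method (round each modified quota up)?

Hamilton: Teal 8, Gold 5, Blue 1.
Adams: Teal 7, Gold 5, Blue 2.
Blue gets 1 under Hamilton and 2 under Adams.

Adams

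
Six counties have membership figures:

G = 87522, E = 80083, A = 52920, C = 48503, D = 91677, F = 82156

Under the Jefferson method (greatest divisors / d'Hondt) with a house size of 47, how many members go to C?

Standard divisor 442861/47 ≈ 9422.574; standard quotas: G 9.289, E 8.499, A 5.616, C 5.148, D 9.730, F 8.719.
Rounding down gives 9, 8, 5, 5, 9, 8 = 44 seats, so the divisor must be adjusted.
With modified divisor 8860: modified quotas G 9.878, E 9.039, A 5.973, C 5.474, D 10.347, F 9.273.
Rounding down: G 9, E 9, A 5, C 5, D 10, F 9 (total 47).
C receives 5.

5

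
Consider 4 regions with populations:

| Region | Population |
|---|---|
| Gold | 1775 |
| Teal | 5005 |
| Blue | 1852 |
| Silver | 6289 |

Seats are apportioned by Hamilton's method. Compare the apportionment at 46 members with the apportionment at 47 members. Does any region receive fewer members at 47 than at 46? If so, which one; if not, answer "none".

At 46 seats: Gold 6, Teal 15, Blue 6, Silver 19.
At 47 seats: Gold 5, Teal 16, Blue 6, Silver 20.
Gold drops from 6 to 5.

Gold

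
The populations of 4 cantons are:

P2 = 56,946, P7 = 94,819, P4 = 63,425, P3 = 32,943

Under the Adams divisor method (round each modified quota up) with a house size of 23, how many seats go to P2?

Standard divisor 248133/23 ≈ 10788.391; standard quotas: P2 5.278, P7 8.789, P4 5.879, P3 3.054.
Rounding up gives 6, 9, 6, 4 = 25 seats, so the divisor must be adjusted.
With modified divisor 11600: modified quotas P2 4.909, P7 8.174, P4 5.468, P3 2.840.
Rounding up: P2 5, P7 9, P4 6, P3 3 (total 23).
P2 receives 5.

5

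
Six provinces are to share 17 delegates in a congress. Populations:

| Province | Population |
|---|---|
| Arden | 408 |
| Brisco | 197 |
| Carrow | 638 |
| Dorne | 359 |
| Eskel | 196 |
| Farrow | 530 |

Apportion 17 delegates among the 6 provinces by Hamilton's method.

Total 2328; standard divisor 2328/17 ≈ 136.941.
Standard quotas: Arden 2.979, Brisco 1.439, Carrow 4.659, Dorne 2.622, Eskel 1.431, Farrow 3.870.
Lower quotas: Arden 2, Brisco 1, Carrow 4, Dorne 2, Eskel 1, Farrow 3 (sum 13, leaving 4 seats).
Remainders in descending order: Arden 0.979, Farrow 0.870, Carrow 0.659, Dorne 0.622, Brisco 0.439, Eskel 0.431.
Largest remainders: Arden, Farrow, Carrow, Dorne receive the extra seats.

Arden: 3; Brisco: 1; Carrow: 5; Dorne: 3; Eskel: 1; Farrow: 4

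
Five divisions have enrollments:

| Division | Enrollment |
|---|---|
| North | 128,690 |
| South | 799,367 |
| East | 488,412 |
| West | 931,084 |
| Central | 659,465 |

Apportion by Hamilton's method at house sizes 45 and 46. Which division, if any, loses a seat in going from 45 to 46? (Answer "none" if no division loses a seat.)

At 45 seats: North 2, South 12, East 7, West 14, Central 10.
At 46 seats: North 2, South 12, East 8, West 14, Central 10.
No division's allocation decreased.

none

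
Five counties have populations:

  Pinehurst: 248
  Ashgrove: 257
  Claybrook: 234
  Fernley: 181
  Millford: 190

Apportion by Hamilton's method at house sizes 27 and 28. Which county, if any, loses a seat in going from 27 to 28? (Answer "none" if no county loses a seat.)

none

At 27 seats: Pinehurst 6, Ashgrove 6, Claybrook 6, Fernley 4, Millford 5.
At 28 seats: Pinehurst 6, Ashgrove 6, Claybrook 6, Fernley 5, Millford 5.
No county's allocation decreased.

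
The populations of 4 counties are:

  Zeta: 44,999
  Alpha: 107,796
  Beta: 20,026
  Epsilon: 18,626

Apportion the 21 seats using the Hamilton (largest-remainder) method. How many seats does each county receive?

Standard divisor: 191447 ÷ 21 ≈ 9116.524.
Standard quotas: Zeta 4.9360, Alpha 11.8242, Beta 2.1967, Epsilon 2.0431.
Lower quotas: Zeta 4, Alpha 11, Beta 2, Epsilon 2 (sum 19, leaving 2 seats).
Remainders in descending order: Zeta 0.9360, Alpha 0.8242, Beta 0.1967, Epsilon 0.0431.
The surplus seats go to Zeta, Alpha.

Zeta 5, Alpha 12, Beta 2, Epsilon 2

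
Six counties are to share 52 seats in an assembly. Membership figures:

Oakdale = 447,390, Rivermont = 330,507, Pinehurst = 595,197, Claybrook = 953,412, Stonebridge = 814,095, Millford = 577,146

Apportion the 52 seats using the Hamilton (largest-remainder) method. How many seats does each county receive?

Oakdale: 6; Rivermont: 5; Pinehurst: 8; Claybrook: 13; Stonebridge: 12; Millford: 8

The standard divisor is 3717747/52 ≈ 71495.135.
Standard quotas: Oakdale 6.2576, Rivermont 4.6228, Pinehurst 8.3250, Claybrook 13.3353, Stonebridge 11.3867, Millford 8.0725.
Lower quotas: Oakdale 6, Rivermont 4, Pinehurst 8, Claybrook 13, Stonebridge 11, Millford 8 (sum 50, leaving 2 seats).
Remainders in descending order: Rivermont 0.6228, Stonebridge 0.3867, Claybrook 0.3353, Pinehurst 0.3250, Oakdale 0.2576, Millford 0.0725.
The surplus seats go to Rivermont, Stonebridge.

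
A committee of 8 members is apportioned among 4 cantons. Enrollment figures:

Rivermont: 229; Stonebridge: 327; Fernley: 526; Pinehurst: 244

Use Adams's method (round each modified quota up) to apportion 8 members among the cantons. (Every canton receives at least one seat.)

Standard divisor 1326/8 ≈ 165.75; standard quotas: Rivermont 1.382, Stonebridge 1.973, Fernley 3.173, Pinehurst 1.472.
Rounding up gives 2, 2, 4, 2 = 10 seats, so the divisor must be adjusted.
With modified divisor 236: modified quotas Rivermont 0.970, Stonebridge 1.386, Fernley 2.229, Pinehurst 1.034.
Rounding up: Rivermont 1, Stonebridge 2, Fernley 3, Pinehurst 2 (total 8).

Rivermont: 1, Stonebridge: 2, Fernley: 3, Pinehurst: 2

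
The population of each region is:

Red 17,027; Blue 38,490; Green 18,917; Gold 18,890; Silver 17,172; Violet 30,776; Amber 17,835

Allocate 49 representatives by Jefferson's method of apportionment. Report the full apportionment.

Red: 5, Blue: 12, Green: 6, Gold: 6, Silver: 5, Violet: 10, Amber: 5

Standard divisor 159107/49 ≈ 3247.082; standard quotas: Red 5.244, Blue 11.854, Green 5.826, Gold 5.818, Silver 5.288, Violet 9.478, Amber 5.493.
Rounding down gives 5, 11, 5, 5, 5, 9, 5 = 45 seats, so the divisor must be adjusted.
With modified divisor 3000: modified quotas Red 5.676, Blue 12.830, Green 6.306, Gold 6.297, Silver 5.724, Violet 10.259, Amber 5.945.
Rounding down: Red 5, Blue 12, Green 6, Gold 6, Silver 5, Violet 10, Amber 5 (total 49).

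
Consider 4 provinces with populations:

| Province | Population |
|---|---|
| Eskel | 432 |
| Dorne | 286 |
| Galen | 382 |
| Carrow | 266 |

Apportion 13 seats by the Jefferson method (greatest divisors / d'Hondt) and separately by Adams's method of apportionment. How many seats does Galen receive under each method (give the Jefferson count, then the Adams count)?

Jefferson: Eskel 4, Dorne 3, Galen 4, Carrow 2.
Adams: Eskel 4, Dorne 3, Galen 3, Carrow 3.
Galen gets 4 under Jefferson and 3 under Adams.

4 and 3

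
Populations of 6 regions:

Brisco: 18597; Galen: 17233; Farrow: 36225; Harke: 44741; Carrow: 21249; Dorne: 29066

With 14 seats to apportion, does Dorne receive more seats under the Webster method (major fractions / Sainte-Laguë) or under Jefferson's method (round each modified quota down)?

Jefferson

Webster: Brisco 2, Galen 1, Farrow 3, Harke 4, Carrow 2, Dorne 2.
Jefferson: Brisco 1, Galen 1, Farrow 3, Harke 4, Carrow 2, Dorne 3.
Dorne gets 2 under Webster and 3 under Jefferson.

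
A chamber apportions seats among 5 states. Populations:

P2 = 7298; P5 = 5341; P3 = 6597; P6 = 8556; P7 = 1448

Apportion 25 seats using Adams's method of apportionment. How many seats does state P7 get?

Standard divisor 29240/25 ≈ 1169.6; standard quotas: P2 6.240, P5 4.567, P3 5.640, P6 7.315, P7 1.238.
Rounding up gives 7, 5, 6, 8, 2 = 28 seats, so the divisor must be adjusted.
With modified divisor 1327: modified quotas P2 5.500, P5 4.025, P3 4.971, P6 6.448, P7 1.091.
Rounding up: P2 6, P5 5, P3 5, P6 7, P7 2 (total 25).
P7 receives 2.

2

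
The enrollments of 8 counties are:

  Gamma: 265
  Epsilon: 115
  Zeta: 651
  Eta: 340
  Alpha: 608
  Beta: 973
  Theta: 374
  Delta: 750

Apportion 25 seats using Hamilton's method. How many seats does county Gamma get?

2

Total 4076; standard divisor 4076/25 ≈ 163.04.
Standard quotas: Gamma 1.625, Epsilon 0.705, Zeta 3.993, Eta 2.085, Alpha 3.729, Beta 5.968, Theta 2.294, Delta 4.600.
Lower quotas: Gamma 1, Epsilon 0, Zeta 3, Eta 2, Alpha 3, Beta 5, Theta 2, Delta 4 (sum 20, leaving 5 seats).
Remainders in descending order: Zeta 0.993, Beta 0.968, Alpha 0.729, Epsilon 0.705, Gamma 0.625, Delta 0.600, Theta 0.294, Eta 0.085.
The surplus seats go to Zeta, Beta, Alpha, Epsilon, Gamma.
Gamma receives 2.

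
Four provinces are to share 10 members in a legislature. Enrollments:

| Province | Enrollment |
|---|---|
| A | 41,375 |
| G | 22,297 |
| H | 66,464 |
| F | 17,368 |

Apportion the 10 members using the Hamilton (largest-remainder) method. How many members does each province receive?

Total 147504; standard divisor 147504/10 ≈ 14750.4.
Standard quotas: A 2.8050, G 1.5116, H 4.5059, F 1.1775.
Lower quotas: A 2, G 1, H 4, F 1 (sum 8, leaving 2 seats).
Remainders in descending order: A 0.8050, G 0.5116, H 0.5059, F 0.1775.
Largest remainders: A, G receive the extra seats.

A 3, G 2, H 4, F 1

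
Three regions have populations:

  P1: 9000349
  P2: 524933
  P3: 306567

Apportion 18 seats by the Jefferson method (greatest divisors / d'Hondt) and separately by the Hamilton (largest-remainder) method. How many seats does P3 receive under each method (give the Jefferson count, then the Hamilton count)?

Jefferson: P1 17, P2 1, P3 0.
Hamilton: P1 16, P2 1, P3 1.
P3 gets 0 under Jefferson and 1 under Hamilton.

0 and 1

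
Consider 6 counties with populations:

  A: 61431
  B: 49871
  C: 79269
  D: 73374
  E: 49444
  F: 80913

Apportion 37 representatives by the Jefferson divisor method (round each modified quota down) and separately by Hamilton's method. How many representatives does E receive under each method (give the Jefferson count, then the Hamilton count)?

4 and 5

Jefferson: A 6, B 5, C 7, D 7, E 4, F 8.
Hamilton: A 6, B 5, C 7, D 7, E 5, F 7.
E gets 4 under Jefferson and 5 under Hamilton.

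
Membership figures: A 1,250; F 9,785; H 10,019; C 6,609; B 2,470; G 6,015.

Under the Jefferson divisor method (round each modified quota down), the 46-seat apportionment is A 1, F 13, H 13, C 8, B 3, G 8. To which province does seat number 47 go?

Priority for the next seat is population ÷ (current seats + 1).
Priorities: A 625.000, F 698.929, H 715.643, C 734.333, B 617.500, G 668.333.
Highest priority: C.

C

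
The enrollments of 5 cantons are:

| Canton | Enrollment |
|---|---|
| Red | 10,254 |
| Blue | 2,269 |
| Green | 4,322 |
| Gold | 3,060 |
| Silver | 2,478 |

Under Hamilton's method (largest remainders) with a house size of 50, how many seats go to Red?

23

The standard divisor is 22383/50 ≈ 447.66.
Standard quotas: Red 22.9058, Blue 5.0686, Green 9.6546, Gold 6.8355, Silver 5.5355.
Lower quotas: Red 22, Blue 5, Green 9, Gold 6, Silver 5 (sum 47, leaving 3 seats).
Remainders in descending order: Red 0.9058, Gold 0.8355, Green 0.6546, Silver 0.5355, Blue 0.0686.
The surplus seats go to Red, Gold, Green.
Red receives 23.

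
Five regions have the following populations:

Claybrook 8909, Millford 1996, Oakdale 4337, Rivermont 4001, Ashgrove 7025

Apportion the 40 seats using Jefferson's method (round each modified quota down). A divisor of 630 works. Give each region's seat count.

With modified divisor 630: modified quotas Claybrook 14.141, Millford 3.168, Oakdale 6.884, Rivermont 6.351, Ashgrove 11.151.
Rounding down: Claybrook 14, Millford 3, Oakdale 6, Rivermont 6, Ashgrove 11 (total 40).

Claybrook 14, Millford 3, Oakdale 6, Rivermont 6, Ashgrove 11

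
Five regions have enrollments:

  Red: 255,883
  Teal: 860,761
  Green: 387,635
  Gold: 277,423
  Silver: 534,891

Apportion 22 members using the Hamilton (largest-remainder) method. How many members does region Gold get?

The standard divisor is 2316593/22 ≈ 105299.682.
Standard quotas: Red 2.4300, Teal 8.1744, Green 3.6813, Gold 2.6346, Silver 5.0797.
Lower quotas: Red 2, Teal 8, Green 3, Gold 2, Silver 5 (sum 20, leaving 2 seats).
Remainders in descending order: Green 0.6813, Gold 0.6346, Red 0.4300, Teal 0.1744, Silver 0.0797.
The surplus seats go to Green, Gold.
Gold receives 3.

3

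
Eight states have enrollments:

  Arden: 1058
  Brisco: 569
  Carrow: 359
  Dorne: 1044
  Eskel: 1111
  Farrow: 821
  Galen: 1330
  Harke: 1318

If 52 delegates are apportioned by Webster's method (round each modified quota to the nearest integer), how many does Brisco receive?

Standard divisor 7610/52 ≈ 146.346; standard quotas: Arden 7.229, Brisco 3.888, Carrow 2.453, Dorne 7.134, Eskel 7.592, Farrow 5.610, Galen 9.088, Harke 9.006.
Rounding to the nearest integer gives Arden 7, Brisco 4, Carrow 2, Dorne 7, Eskel 8, Farrow 6, Galen 9, Harke 9 — total 52, matching the house size, so no adjustment is needed.
Brisco receives 4.

4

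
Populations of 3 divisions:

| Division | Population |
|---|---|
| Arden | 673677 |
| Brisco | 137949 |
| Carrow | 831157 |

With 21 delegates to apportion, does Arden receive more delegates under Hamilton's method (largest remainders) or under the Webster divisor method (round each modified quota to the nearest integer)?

Hamilton: Arden 8, Brisco 2, Carrow 11.
Webster: Arden 9, Brisco 2, Carrow 10.
Arden gets 8 under Hamilton and 9 under Webster.

Webster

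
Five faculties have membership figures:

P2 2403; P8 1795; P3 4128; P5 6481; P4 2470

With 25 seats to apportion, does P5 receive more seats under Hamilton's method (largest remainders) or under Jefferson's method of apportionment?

Hamilton: P2 3, P8 3, P3 6, P5 9, P4 4.
Jefferson: P2 3, P8 2, P3 6, P5 10, P4 4.
P5 gets 9 under Hamilton and 10 under Jefferson.

Jefferson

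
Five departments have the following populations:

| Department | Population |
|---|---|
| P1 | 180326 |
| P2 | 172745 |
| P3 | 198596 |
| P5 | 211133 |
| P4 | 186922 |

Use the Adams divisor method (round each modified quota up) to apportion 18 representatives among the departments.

Standard divisor 949722/18 ≈ 52762.333; standard quotas: P1 3.418, P2 3.274, P3 3.764, P5 4.002, P4 3.543.
Rounding up gives 4, 4, 4, 5, 4 = 21 seats, so the divisor must be adjusted.
With modified divisor 61200: modified quotas P1 2.947, P2 2.823, P3 3.245, P5 3.450, P4 3.054.
Rounding up: P1 3, P2 3, P3 4, P5 4, P4 4 (total 18).

P1=3; P2=3; P3=4; P5=4; P4=4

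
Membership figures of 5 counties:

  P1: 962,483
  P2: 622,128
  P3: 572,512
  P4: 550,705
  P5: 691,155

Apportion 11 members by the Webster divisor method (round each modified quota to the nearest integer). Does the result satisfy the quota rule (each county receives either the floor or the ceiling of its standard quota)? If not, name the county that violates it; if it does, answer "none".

Standard quotas: P1 3.115, P2 2.013, P3 1.853, P4 1.782, P5 2.237.
Webster allocation: P1 3, P2 2, P3 2, P4 2, P5 2.
Every allocation lies between the lower and upper quota.

none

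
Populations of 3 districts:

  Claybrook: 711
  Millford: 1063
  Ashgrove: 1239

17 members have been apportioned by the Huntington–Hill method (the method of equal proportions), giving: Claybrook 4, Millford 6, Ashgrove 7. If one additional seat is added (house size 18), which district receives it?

Ashgrove

Priority for the next seat is population ÷ (√(s·(s+1))).
Priorities: Claybrook 158.984, Millford 164.024, Ashgrove 165.568.
Highest priority: Ashgrove.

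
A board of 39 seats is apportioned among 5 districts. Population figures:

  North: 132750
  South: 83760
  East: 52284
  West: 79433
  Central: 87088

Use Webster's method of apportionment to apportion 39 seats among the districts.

Standard divisor 435315/39 ≈ 11161.923; standard quotas: North 11.893, South 7.504, East 4.684, West 7.116, Central 7.802.
Rounding to the nearest integer gives 12, 8, 5, 7, 8 = 40 seats, so the divisor must be adjusted.
With modified divisor 11400: modified quotas North 11.645, South 7.347, East 4.586, West 6.968, Central 7.639.
Rounding to the nearest integer: North 12, South 7, East 5, West 7, Central 8 (total 39).

North=12; South=7; East=5; West=7; Central=8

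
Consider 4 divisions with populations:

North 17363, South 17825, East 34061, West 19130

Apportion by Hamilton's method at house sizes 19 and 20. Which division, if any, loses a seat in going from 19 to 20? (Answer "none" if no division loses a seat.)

none

At 19 seats: North 4, South 4, East 7, West 4.
At 20 seats: North 4, South 4, East 8, West 4.
No division's allocation decreased.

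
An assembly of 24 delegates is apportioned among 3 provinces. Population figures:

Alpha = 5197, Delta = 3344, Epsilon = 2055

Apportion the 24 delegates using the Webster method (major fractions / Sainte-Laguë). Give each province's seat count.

Alpha=12, Delta=7, Epsilon=5

Standard divisor 10596/24 ≈ 441.5; standard quotas: Alpha 11.771, Delta 7.574, Epsilon 4.655.
Rounding to the nearest integer gives 12, 8, 5 = 25 seats, so the divisor must be adjusted.
With modified divisor 450: modified quotas Alpha 11.549, Delta 7.431, Epsilon 4.567.
Rounding to the nearest integer: Alpha 12, Delta 7, Epsilon 5 (total 24).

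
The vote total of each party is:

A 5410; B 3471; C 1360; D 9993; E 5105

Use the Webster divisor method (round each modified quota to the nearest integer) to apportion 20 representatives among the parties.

A 4; B 3; C 1; D 8; E 4

Standard divisor 25339/20 ≈ 1266.95; standard quotas: A 4.270, B 2.740, C 1.073, D 7.887, E 4.029.
Rounding to the nearest integer gives A 4, B 3, C 1, D 8, E 4 — total 20, matching the house size, so no adjustment is needed.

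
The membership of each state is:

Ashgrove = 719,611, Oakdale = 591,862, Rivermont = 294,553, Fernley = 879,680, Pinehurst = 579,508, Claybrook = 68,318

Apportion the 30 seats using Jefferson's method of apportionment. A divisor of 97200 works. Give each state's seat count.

With modified divisor 97200: modified quotas Ashgrove 7.403, Oakdale 6.089, Rivermont 3.030, Fernley 9.050, Pinehurst 5.962, Claybrook 0.703.
Rounding down: Ashgrove 7, Oakdale 6, Rivermont 3, Fernley 9, Pinehurst 5, Claybrook 0 (total 30).

Ashgrove 7; Oakdale 6; Rivermont 3; Fernley 9; Pinehurst 5; Claybrook 0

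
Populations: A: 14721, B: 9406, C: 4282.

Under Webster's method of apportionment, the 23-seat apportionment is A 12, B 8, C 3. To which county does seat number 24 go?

Priority for the next seat is population ÷ (current seats + 0.5).
Priorities: A 1177.680, B 1106.588, C 1223.429.
Highest priority: C.

C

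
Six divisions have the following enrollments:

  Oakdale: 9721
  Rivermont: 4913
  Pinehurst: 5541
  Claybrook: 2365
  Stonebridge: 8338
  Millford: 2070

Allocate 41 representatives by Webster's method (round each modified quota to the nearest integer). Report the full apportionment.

Standard divisor 32948/41 ≈ 803.61; standard quotas: Oakdale 12.097, Rivermont 6.114, Pinehurst 6.895, Claybrook 2.943, Stonebridge 10.376, Millford 2.576.
Rounding to the nearest integer gives Oakdale 12, Rivermont 6, Pinehurst 7, Claybrook 3, Stonebridge 10, Millford 3 — total 41, matching the house size, so no adjustment is needed.

Oakdale: 12, Rivermont: 6, Pinehurst: 7, Claybrook: 3, Stonebridge: 10, Millford: 3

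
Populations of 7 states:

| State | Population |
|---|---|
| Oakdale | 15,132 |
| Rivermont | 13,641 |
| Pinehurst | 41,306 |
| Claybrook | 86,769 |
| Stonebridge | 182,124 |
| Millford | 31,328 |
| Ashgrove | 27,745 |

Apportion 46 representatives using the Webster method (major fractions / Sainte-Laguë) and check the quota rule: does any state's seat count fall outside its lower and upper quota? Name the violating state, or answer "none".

Standard quotas: Oakdale 1.749, Rivermont 1.576, Pinehurst 4.774, Claybrook 10.027, Stonebridge 21.047, Millford 3.620, Ashgrove 3.206.
Webster allocation: Oakdale 2, Rivermont 2, Pinehurst 5, Claybrook 10, Stonebridge 20, Millford 4, Ashgrove 3.
Stonebridge has quota 21.047 (lower 21, upper 22) but receives 20 — outside the quota interval.

Stonebridge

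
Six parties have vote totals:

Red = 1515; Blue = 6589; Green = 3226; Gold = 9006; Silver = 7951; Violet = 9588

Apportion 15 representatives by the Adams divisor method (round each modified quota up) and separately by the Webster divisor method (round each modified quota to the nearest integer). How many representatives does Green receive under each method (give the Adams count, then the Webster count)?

Adams: Red 1, Blue 3, Green 2, Gold 3, Silver 3, Violet 3.
Webster: Red 1, Blue 3, Green 1, Gold 3, Silver 3, Violet 4.
Green gets 2 under Adams and 1 under Webster.

2 and 1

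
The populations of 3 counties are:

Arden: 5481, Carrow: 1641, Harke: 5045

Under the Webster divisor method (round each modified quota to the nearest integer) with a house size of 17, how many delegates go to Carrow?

2

Standard divisor 12167/17 ≈ 715.706; standard quotas: Arden 7.658, Carrow 2.293, Harke 7.049.
Rounding to the nearest integer gives Arden 8, Carrow 2, Harke 7 — total 17, matching the house size, so no adjustment is needed.
Carrow receives 2.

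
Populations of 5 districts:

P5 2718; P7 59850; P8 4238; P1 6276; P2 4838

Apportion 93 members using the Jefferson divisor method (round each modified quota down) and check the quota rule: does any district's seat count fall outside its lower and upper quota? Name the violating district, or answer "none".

Standard quotas: P5 3.244, P7 71.433, P8 5.058, P1 7.491, P2 5.774.
Jefferson allocation: P5 3, P7 73, P8 5, P1 7, P2 5.
P7 has quota 71.433 (lower 71, upper 72) but receives 73 — outside the quota interval.

P7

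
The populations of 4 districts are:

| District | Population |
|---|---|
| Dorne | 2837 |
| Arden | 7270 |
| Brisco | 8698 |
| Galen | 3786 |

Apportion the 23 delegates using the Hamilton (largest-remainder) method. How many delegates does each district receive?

Standard divisor: 22591 ÷ 23 ≈ 982.217.
Standard quotas: Dorne 2.8884, Arden 7.4016, Brisco 8.8555, Galen 3.8545.
Lower quotas: Dorne 2, Arden 7, Brisco 8, Galen 3 (sum 20, leaving 3 seats).
Remainders in descending order: Dorne 0.8884, Brisco 0.8555, Galen 0.8545, Arden 0.4016.
The surplus seats go to Dorne, Brisco, Galen.

Dorne 3; Arden 7; Brisco 9; Galen 4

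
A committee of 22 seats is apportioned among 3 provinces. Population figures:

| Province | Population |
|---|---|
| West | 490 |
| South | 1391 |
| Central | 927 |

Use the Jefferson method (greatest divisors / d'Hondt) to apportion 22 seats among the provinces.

West=4; South=11; Central=7

Standard divisor 2808/22 ≈ 127.636; standard quotas: West 3.839, South 10.898, Central 7.263.
Rounding down gives 3, 10, 7 = 20 seats, so the divisor must be adjusted.
With modified divisor 120: modified quotas West 4.083, South 11.592, Central 7.725.
Rounding down: West 4, South 11, Central 7 (total 22).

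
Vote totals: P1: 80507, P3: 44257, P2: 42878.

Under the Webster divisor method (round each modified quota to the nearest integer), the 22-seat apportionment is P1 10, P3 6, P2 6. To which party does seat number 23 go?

P1

Priority for the next seat is population ÷ (current seats + 0.5).
Priorities: P1 7667.333, P3 6808.769, P2 6596.615.
Highest priority: P1.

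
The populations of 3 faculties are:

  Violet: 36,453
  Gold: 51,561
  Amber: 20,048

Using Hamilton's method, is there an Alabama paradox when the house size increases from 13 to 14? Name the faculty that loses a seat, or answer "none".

At 13 seats: Violet 4, Gold 6, Amber 3.
At 14 seats: Violet 5, Gold 7, Amber 2.
Amber drops from 3 to 2.

Amber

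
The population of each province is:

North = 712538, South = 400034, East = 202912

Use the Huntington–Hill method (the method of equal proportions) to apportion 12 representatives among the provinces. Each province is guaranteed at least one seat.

North 6; South 4; East 2

With divisor 112713: modified quotas North 6.322, South 3.549, East 1.800.
Geometric-mean thresholds: North √(6·7)=6.481, South √(3·4)=3.464, East √(1·2)=1.414.
Each quota rounded against its threshold gives North 6, South 4, East 2 (total 12).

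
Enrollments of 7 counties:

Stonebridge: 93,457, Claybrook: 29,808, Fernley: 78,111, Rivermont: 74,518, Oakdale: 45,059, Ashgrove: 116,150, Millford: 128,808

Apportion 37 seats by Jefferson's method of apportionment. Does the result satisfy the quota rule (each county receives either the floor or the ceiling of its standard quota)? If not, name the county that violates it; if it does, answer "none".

Standard quotas: Stonebridge 6.110, Claybrook 1.949, Fernley 5.107, Rivermont 4.872, Oakdale 2.946, Ashgrove 7.594, Millford 8.422.
Jefferson allocation: Stonebridge 6, Claybrook 2, Fernley 5, Rivermont 5, Oakdale 3, Ashgrove 8, Millford 8.
Every allocation lies between the lower and upper quota.

none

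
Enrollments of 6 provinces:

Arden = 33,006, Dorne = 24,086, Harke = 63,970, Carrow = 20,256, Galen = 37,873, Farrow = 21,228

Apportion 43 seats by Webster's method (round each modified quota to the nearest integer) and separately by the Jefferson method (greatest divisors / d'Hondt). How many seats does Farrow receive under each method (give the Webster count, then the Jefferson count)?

5 and 4

Webster: Arden 7, Dorne 5, Harke 14, Carrow 4, Galen 8, Farrow 5.
Jefferson: Arden 7, Dorne 5, Harke 15, Carrow 4, Galen 8, Farrow 4.
Farrow gets 5 under Webster and 4 under Jefferson.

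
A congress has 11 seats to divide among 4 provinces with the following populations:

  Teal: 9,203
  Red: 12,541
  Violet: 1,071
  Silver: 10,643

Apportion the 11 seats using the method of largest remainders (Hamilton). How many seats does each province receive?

Teal 3, Red 4, Violet 0, Silver 4

The standard divisor is 33458/11 ≈ 3041.636.
Standard quotas: Teal 3.0257, Red 4.1231, Violet 0.3521, Silver 3.4991.
Lower quotas: Teal 3, Red 4, Violet 0, Silver 3 (sum 10, leaving 1 seat).
Remainders in descending order: Silver 0.4991, Violet 0.3521, Red 0.1231, Teal 0.0257.
The surplus seat goes to Silver.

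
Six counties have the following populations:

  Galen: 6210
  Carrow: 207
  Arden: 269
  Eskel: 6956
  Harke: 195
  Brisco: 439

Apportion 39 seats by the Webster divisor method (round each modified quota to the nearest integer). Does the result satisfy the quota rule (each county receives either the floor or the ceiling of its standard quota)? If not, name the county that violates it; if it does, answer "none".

Standard quotas: Galen 16.965, Carrow 0.565, Arden 0.735, Eskel 19.003, Harke 0.533, Brisco 1.199.
Webster allocation: Galen 17, Carrow 1, Arden 1, Eskel 18, Harke 1, Brisco 1.
Eskel has quota 19.003 (lower 19, upper 20) but receives 18 — outside the quota interval.

Eskel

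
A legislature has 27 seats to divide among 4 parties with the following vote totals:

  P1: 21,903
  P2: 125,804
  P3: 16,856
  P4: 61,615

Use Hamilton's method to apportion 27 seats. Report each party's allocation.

P1 3; P2 15; P3 2; P4 7

The standard divisor is 226178/27 ≈ 8376.963.
Standard quotas: P1 2.6147, P2 15.0179, P3 2.0122, P4 7.3553.
Lower quotas: P1 2, P2 15, P3 2, P4 7 (sum 26, leaving 1 seat).
Remainders in descending order: P1 0.6147, P4 0.3553, P2 0.0179, P3 0.0122.
The surplus seat goes to P1.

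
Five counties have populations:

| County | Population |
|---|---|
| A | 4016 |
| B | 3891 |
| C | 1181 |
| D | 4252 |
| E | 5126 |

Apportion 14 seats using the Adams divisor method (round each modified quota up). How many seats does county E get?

4

Standard divisor 18466/14 ≈ 1319; standard quotas: A 3.045, B 2.950, C 0.895, D 3.224, E 3.886.
Rounding up gives 4, 3, 1, 4, 4 = 16 seats, so the divisor must be adjusted.
With modified divisor 1600: modified quotas A 2.510, B 2.432, C 0.738, D 2.658, E 3.204.
Rounding up: A 3, B 3, C 1, D 3, E 4 (total 14).
E receives 4.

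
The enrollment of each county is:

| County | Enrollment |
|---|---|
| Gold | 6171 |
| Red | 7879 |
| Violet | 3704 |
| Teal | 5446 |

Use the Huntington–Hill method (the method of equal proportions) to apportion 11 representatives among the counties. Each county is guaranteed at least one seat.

With divisor 2249: modified quotas Gold 2.744, Red 3.503, Violet 1.647, Teal 2.422.
Geometric-mean thresholds: Gold √(2·3)=2.449, Red √(3·4)=3.464, Violet √(1·2)=1.414, Teal √(2·3)=2.449.
Each quota rounded against its threshold gives Gold 3, Red 4, Violet 2, Teal 2 (total 11).

Gold 3, Red 4, Violet 2, Teal 2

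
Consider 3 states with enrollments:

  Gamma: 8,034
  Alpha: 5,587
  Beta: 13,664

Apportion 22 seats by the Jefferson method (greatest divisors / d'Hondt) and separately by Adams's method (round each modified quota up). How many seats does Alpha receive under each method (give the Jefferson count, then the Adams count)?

Jefferson: Gamma 7, Alpha 4, Beta 11.
Adams: Gamma 6, Alpha 5, Beta 11.
Alpha gets 4 under Jefferson and 5 under Adams.

4 and 5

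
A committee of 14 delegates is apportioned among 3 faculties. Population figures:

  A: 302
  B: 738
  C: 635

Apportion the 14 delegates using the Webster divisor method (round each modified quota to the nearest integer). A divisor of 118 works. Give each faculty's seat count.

A=3; B=6; C=5

With modified divisor 118: modified quotas A 2.559, B 6.254, C 5.381.
Rounding to the nearest integer: A 3, B 6, C 5 (total 14).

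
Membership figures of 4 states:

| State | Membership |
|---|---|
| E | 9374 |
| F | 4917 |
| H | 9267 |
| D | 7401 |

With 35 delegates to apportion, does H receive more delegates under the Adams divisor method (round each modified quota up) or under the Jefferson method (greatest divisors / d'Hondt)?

Jefferson

Adams: E 11, F 6, H 10, D 8.
Jefferson: E 11, F 5, H 11, D 8.
H gets 10 under Adams and 11 under Jefferson.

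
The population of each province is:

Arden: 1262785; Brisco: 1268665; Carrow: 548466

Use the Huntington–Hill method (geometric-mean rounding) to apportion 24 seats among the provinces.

With divisor 127875: modified quotas Arden 9.875, Brisco 9.921, Carrow 4.289.
Geometric-mean thresholds: Arden √(9·10)=9.487, Brisco √(9·10)=9.487, Carrow √(4·5)=4.472.
Each quota rounded against its threshold gives Arden 10, Brisco 10, Carrow 4 (total 24).

Arden 10, Brisco 10, Carrow 4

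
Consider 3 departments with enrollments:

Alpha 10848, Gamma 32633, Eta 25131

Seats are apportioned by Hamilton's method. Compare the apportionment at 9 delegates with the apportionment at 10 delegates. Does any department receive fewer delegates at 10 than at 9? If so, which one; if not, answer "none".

Alpha

At 9 seats: Alpha 2, Gamma 4, Eta 3.
At 10 seats: Alpha 1, Gamma 5, Eta 4.
Alpha drops from 2 to 1.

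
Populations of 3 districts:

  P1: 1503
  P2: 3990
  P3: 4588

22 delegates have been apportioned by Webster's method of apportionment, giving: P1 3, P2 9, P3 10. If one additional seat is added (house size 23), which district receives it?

P3

Priority for the next seat is population ÷ (current seats + 0.5).
Priorities: P1 429.429, P2 420.000, P3 436.952.
Highest priority: P3.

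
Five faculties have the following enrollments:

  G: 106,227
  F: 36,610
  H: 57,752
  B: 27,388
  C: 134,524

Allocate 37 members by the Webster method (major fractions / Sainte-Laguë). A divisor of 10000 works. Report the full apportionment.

With modified divisor 10000: modified quotas G 10.623, F 3.661, H 5.775, B 2.739, C 13.452.
Rounding to the nearest integer: G 11, F 4, H 6, B 3, C 13 (total 37).

G: 11, F: 4, H: 6, B: 3, C: 13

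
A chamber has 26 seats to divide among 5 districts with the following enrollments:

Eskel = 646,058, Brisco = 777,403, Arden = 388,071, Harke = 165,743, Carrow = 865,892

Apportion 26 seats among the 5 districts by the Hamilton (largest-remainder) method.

Standard divisor: 2843167 ÷ 26 ≈ 109352.577.
Standard quotas: Eskel 5.9080, Brisco 7.1091, Arden 3.5488, Harke 1.5157, Carrow 7.9184.
Lower quotas: Eskel 5, Brisco 7, Arden 3, Harke 1, Carrow 7 (sum 23, leaving 3 seats).
Remainders in descending order: Carrow 0.9184, Eskel 0.9080, Arden 0.5488, Harke 0.5157, Brisco 0.1091.
Largest remainders: Carrow, Eskel, Arden receive the extra seats.

Eskel 6; Brisco 7; Arden 4; Harke 1; Carrow 8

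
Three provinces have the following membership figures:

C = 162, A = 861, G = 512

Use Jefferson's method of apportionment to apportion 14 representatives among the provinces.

Standard divisor 1535/14 ≈ 109.643; standard quotas: C 1.478, A 7.853, G 4.670.
Rounding down gives 1, 7, 4 = 12 seats, so the divisor must be adjusted.
With modified divisor 100: modified quotas C 1.620, A 8.610, G 5.120.
Rounding down: C 1, A 8, G 5 (total 14).

C: 1, A: 8, G: 5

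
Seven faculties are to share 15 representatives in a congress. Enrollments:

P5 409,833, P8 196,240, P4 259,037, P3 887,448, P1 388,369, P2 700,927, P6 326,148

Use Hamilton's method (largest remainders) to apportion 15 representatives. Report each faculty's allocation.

Standard divisor: 3168002 ÷ 15 ≈ 211200.133.
Standard quotas: P5 1.9405, P8 0.9292, P4 1.2265, P3 4.2019, P1 1.8389, P2 3.3188, P6 1.5443.
Lower quotas: P5 1, P8 0, P4 1, P3 4, P1 1, P2 3, P6 1 (sum 11, leaving 4 seats).
Remainders in descending order: P5 0.9405, P8 0.9292, P1 0.8389, P6 0.5443, P2 0.3188, P4 0.2265, P3 0.2019.
Largest remainders: P5, P8, P1, P6 receive the extra seats.

P5=2, P8=1, P4=1, P3=4, P1=2, P2=3, P6=2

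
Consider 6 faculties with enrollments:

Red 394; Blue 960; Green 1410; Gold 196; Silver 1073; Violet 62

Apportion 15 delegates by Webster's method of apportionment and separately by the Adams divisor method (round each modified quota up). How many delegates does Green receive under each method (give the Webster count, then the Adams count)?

5 and 4

Webster: Red 1, Blue 4, Green 5, Gold 1, Silver 4, Violet 0.
Adams: Red 2, Blue 3, Green 4, Gold 1, Silver 4, Violet 1.
Green gets 5 under Webster and 4 under Adams.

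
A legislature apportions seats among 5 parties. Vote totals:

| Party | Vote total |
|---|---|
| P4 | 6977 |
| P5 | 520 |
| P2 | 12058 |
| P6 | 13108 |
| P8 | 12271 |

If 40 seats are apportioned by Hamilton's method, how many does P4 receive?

6

The standard divisor is 44934/40 ≈ 1123.35.
Standard quotas: P4 6.2109, P5 0.4629, P2 10.7340, P6 11.6687, P8 10.9236.
Lower quotas: P4 6, P5 0, P2 10, P6 11, P8 10 (sum 37, leaving 3 seats).
Remainders in descending order: P8 0.9236, P2 0.7340, P6 0.6687, P5 0.4629, P4 0.2109.
Largest remainders: P8, P2, P6 receive the extra seats.
P4 receives 6.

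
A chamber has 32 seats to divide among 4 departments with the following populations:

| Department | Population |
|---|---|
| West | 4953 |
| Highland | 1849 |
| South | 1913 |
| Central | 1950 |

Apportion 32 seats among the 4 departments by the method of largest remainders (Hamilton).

The standard divisor is 10665/32 ≈ 333.281.
Standard quotas: West 14.861, Highland 5.548, South 5.740, Central 5.851.
Lower quotas: West 14, Highland 5, South 5, Central 5 (sum 29, leaving 3 seats).
Remainders in descending order: West 0.861, Central 0.851, South 0.740, Highland 0.548.
Largest remainders: West, Central, South receive the extra seats.

West 15; Highland 5; South 6; Central 6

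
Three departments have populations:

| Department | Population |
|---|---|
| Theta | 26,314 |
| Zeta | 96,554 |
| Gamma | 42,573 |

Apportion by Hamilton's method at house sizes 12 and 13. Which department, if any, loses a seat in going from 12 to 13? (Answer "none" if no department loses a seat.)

At 12 seats: Theta 2, Zeta 7, Gamma 3.
At 13 seats: Theta 2, Zeta 8, Gamma 3.
No department's allocation decreased.

none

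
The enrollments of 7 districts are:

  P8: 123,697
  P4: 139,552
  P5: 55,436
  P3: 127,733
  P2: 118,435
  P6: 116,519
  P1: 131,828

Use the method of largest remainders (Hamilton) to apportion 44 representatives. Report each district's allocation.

P8 7, P4 8, P5 3, P3 7, P2 6, P6 6, P1 7

The standard divisor is 813200/44 ≈ 18481.818.
Standard quotas: P8 6.6929, P4 7.5508, P5 2.9995, P3 6.9113, P2 6.4082, P6 6.3045, P1 7.1328.
Lower quotas: P8 6, P4 7, P5 2, P3 6, P2 6, P6 6, P1 7 (sum 40, leaving 4 seats).
Remainders in descending order: P5 0.9995, P3 0.9113, P8 0.6929, P4 0.5508, P2 0.4082, P6 0.3045, P1 0.1328.
Largest remainders: P5, P3, P8, P4 receive the extra seats.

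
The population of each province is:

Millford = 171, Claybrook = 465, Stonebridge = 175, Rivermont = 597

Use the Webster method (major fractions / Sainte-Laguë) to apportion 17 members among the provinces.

Millford 2, Claybrook 6, Stonebridge 2, Rivermont 7

Standard divisor 1408/17 ≈ 82.824; standard quotas: Millford 2.065, Claybrook 5.614, Stonebridge 2.113, Rivermont 7.208.
Rounding to the nearest integer gives Millford 2, Claybrook 6, Stonebridge 2, Rivermont 7 — total 17, matching the house size, so no adjustment is needed.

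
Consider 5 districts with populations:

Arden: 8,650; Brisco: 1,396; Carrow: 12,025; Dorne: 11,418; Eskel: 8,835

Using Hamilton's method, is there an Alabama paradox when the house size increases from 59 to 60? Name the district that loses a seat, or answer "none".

none

At 59 seats: Arden 12, Brisco 2, Carrow 17, Dorne 16, Eskel 12.
At 60 seats: Arden 12, Brisco 2, Carrow 17, Dorne 16, Eskel 13.
No district's allocation decreased.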